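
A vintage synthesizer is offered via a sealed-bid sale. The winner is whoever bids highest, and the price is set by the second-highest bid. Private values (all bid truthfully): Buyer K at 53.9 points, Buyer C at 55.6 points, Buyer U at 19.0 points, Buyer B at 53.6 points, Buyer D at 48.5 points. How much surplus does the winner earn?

Surplus = 1.7 points.

Sorted high to low: Buyer C 55.6 points, then Buyer K 53.9 points, then Buyer B 53.6 points, then Buyer D 48.5 points, then Buyer U 19.0 points.
Buyer C wins with the top bid and pays the second-highest, 53.9 points.
Surplus = 55.6 points − 53.9 points = 1.7 points.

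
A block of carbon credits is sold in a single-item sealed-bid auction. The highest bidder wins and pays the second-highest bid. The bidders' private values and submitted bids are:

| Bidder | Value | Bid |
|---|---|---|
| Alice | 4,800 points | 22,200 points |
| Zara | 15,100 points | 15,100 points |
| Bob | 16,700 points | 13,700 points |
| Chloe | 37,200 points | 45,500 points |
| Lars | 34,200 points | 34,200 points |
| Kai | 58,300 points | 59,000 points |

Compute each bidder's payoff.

Ranking the bids: Kai 59,000 points; Chloe 45,500 points; Lars 34,200 points; Alice 22,200 points; Zara 15,100 points; Bob 13,700 points.
Kai has the top bid and wins; the price is the second-highest bid, 45,500 points.
Kai's payoff = 58,300 points − 45,500 points = 12,800 points. All other bidders lose, so their payoff is 0.

Alice 0 points, Zara 0 points, Bob 0 points, Chloe 0 points, Lars 0 points, Kai 12,800 points.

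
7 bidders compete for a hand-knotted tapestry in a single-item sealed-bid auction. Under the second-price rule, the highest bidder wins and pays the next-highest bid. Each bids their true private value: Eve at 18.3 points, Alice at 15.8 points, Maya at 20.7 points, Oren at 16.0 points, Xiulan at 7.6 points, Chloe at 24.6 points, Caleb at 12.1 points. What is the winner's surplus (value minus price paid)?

Sorted high to low: Chloe 24.6 points; Maya 20.7 points; Eve 18.3 points; Oren 16.0 points; Alice 15.8 points; Caleb 12.1 points; Xiulan 7.6 points.
Chloe wins with the top bid and pays the second-highest, 20.7 points.
Surplus = 24.6 points − 20.7 points = 3.9 points.

Surplus = 3.9 points.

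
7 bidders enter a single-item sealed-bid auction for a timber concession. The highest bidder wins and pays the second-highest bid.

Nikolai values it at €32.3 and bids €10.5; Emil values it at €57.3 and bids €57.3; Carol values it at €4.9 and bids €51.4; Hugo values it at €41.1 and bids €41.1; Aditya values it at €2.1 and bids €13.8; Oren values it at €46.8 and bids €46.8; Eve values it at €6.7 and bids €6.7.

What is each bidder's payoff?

Bids in descending order: Emil €57.3 > Carol €51.4 > Oren €46.8 > Hugo €41.1 > Aditya €13.8 > Nikolai €10.5 > Eve €6.7.
Emil has the top bid and wins; the price is the second-highest bid, €51.4.
Emil's payoff = €57.3 − €51.4 = €5.9. All other bidders lose, so their payoff is 0.

Nikolai €0.0, Emil €5.9, Carol €0.0, Hugo €0.0, Aditya €0.0, Oren €0.0, Eve €0.0.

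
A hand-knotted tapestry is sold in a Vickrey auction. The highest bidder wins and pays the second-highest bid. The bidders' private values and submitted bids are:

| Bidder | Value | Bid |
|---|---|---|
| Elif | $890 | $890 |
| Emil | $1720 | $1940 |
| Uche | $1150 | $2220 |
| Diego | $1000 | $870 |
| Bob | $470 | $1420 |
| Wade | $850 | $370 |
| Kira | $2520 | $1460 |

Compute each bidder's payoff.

Ordered from highest: Uche $2220 > Emil $1940 > Kira $1460 > Bob $1420 > Elif $890 > Diego $870 > Wade $370.
Uche has the top bid and wins; the price is the second-highest bid, $1940.
Uche's payoff = $1150 − $1940 = -$790. All other bidders lose, so their payoff is 0.

Payoffs: Elif $0, Emil $0, Uche -$790, Diego $0, Bob $0, Wade $0, Kira $0.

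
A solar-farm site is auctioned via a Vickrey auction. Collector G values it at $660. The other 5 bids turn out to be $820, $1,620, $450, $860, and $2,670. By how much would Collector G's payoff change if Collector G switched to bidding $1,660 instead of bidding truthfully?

Payoff change: $0.

The highest competing bid is $2,670.
Bidding truthfully at $660: the top bid is $2,670 (a rival), so Collector G loses. Payoff = $0.
Bidding $1,660: the top bid is $2,670 (a rival), so Collector G loses. Payoff = $0.
Change = $0 − $0 = $0.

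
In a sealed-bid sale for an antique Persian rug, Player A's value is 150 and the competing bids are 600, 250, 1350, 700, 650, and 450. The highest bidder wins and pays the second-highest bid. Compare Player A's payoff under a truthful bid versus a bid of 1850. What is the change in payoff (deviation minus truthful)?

The highest competing bid is 1350.
Bidding truthfully at 150: the top bid is 1350 (a rival), so Player A loses. Payoff = 0.
Bidding 1850: Player A has the top bid, wins, and pays the second-highest bid 1350. Payoff = 150 − 1350 = -1200.
Change = -1200 − 0 = -1200.

-1200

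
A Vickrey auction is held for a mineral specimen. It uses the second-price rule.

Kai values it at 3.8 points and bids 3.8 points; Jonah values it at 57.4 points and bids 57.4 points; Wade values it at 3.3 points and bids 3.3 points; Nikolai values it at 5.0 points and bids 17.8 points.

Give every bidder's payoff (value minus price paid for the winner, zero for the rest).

Sorted high to low: Jonah 57.4 points > Nikolai 17.8 points > Kai 3.8 points > Wade 3.3 points.
Jonah has the top bid and wins; the price is the second-highest bid, 17.8 points.
Jonah's payoff = 57.4 points − 17.8 points = 39.6 points. All other bidders lose, so their payoff is 0.

Kai 0.0 points, Jonah 39.6 points, Wade 0.0 points, Nikolai 0.0 points.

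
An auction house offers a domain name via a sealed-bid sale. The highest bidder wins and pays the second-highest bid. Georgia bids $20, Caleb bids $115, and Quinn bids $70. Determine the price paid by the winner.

Price paid: $70.

Ranking the bids: Caleb $115 > Quinn $70 > Georgia $20.
Caleb has the highest bid, so Caleb wins.
The second-highest bid is $70, so that is what Caleb pays.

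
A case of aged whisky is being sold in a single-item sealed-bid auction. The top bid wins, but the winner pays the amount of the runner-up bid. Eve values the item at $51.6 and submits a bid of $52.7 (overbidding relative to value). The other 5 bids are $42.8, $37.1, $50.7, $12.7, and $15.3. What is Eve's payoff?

Eve's payoff: $0.9.

Highest competing bid: $50.7.
Eve's bid $52.7 is the highest overall, so Eve wins and pays the second-highest bid, $50.7.
Payoff = value − price = $51.6 − $50.7 = $0.9.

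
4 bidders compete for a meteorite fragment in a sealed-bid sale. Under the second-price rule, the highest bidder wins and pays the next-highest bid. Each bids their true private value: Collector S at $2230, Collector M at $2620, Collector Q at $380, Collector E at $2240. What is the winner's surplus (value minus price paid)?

Ordered from highest: Collector M $2620; Collector E $2240; Collector S $2230; Collector Q $380.
Collector M wins with the top bid and pays the second-highest, $2240.
Surplus = $2620 − $2240 = $380.

Winner's surplus: $380.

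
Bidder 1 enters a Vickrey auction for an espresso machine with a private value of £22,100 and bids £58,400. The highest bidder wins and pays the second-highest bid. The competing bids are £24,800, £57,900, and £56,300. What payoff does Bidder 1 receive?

Highest competing bid: £57,900.
Bidder 1's bid £58,400 is the highest overall, so Bidder 1 wins and pays the second-highest bid, £57,900.
Payoff = value − price = £22,100 − £57,900 = -£35,800.
Overbidding won the item at a price above value — truthful bidding would have avoided this loss.

The bidder's payoff: -£35,800.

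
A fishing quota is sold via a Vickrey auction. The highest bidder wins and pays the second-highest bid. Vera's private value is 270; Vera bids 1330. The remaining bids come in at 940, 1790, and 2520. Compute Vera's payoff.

Highest competing bid: 2520.
Vera's bid 1330 is not the highest, so Vera loses, pays nothing, and earns zero payoff.

Vera's payoff: 0.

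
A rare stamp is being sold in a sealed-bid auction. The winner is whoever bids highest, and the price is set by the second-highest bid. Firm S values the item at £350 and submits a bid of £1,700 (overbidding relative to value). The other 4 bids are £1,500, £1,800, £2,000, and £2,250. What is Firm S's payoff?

£0

Highest competing bid: £2,250.
Firm S's bid £1,700 is not the highest, so Firm S loses, pays nothing, and earns zero payoff.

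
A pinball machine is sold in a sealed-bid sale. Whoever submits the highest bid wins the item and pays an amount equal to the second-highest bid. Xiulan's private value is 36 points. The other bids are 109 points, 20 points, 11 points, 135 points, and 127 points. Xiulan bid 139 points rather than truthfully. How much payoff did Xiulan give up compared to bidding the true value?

The highest competing bid is 135 points.
Bidding truthfully at 36 points: the top bid is 135 points (a rival), so Xiulan loses. Payoff = 0 points.
Bidding 139 points: Xiulan has the top bid, wins, and pays the second-highest bid 135 points. Payoff = 36 points − 135 points = -99 points.
Regret = truthful payoff − actual payoff = 0 points − -99 points = 99 points.
This is the dominant-strategy logic: truthful bidding weakly beats any alternative.

99 points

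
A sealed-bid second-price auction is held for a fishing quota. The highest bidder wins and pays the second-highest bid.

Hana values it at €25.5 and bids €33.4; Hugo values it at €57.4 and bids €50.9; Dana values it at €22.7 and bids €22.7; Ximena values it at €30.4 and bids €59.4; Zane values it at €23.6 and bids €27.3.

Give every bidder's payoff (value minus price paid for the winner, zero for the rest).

Ranking the bids: Ximena €59.4, then Hugo €50.9, then Hana €33.4, then Zane €27.3, then Dana €22.7.
Ximena has the top bid and wins; the price is the second-highest bid, €50.9.
Ximena's payoff = €30.4 − €50.9 = -€20.5. All other bidders lose, so their payoff is 0.

Hana €0.0, Hugo €0.0, Dana €0.0, Ximena -€20.5, Zane €0.0.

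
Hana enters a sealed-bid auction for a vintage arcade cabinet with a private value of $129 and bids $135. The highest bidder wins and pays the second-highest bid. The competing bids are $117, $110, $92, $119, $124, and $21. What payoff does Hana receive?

Highest competing bid: $124.
Hana's bid $135 is the highest overall, so Hana wins and pays the second-highest bid, $124.
Payoff = value − price = $129 − $124 = $5.

Hana's payoff: $5.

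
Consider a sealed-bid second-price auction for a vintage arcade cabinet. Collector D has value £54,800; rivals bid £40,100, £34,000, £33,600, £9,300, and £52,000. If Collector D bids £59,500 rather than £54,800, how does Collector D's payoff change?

Change in payoff: £0.

The highest competing bid is £52,000.
Bidding truthfully at £54,800: Collector D has the top bid, wins, and pays the second-highest bid £52,000. Payoff = £54,800 − £52,000 = £2,800.
Bidding £59,500: Collector D has the top bid, wins, and pays the second-highest bid £52,000. Payoff = £54,800 − £52,000 = £2,800.
Change = £2,800 − £2,800 = £0.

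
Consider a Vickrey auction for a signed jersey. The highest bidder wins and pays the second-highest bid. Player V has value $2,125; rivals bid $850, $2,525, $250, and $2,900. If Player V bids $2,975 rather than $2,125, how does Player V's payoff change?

Payoff change: -$775.

The highest competing bid is $2,900.
Bidding truthfully at $2,125: the top bid is $2,900 (a rival), so Player V loses. Payoff = $0.
Bidding $2,975: Player V has the top bid, wins, and pays the second-highest bid $2,900. Payoff = $2,125 − $2,900 = -$775.
Change = -$775 − $0 = -$775.
Deviating from a truthful bid can only lose payoff in a second-price auction — never gain.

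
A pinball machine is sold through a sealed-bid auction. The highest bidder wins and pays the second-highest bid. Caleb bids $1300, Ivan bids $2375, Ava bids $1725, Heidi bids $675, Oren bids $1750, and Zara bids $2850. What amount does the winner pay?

The winner pays $2375.

Ranking the bids: Zara $2850, then Ivan $2375, then Oren $1750, then Ava $1725, then Caleb $1300, then Heidi $675.
Zara has the highest bid, so Zara wins.
The second-highest bid is $2375, so that is what Zara pays.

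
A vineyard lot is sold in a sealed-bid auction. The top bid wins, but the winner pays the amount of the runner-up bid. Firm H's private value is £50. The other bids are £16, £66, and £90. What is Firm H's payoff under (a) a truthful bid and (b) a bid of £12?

The highest competing bid is £90.
Bidding truthfully at £50: the top bid is £90 (a rival), so Firm H loses. Payoff = £0.
Bidding £12: the top bid is £90 (a rival), so Firm H loses. Payoff = £0.
The bid only affects whether you win, not the price — here both bids land on the same side of the top rival bid, so the deviation is payoff-neutral.

Truthful: £0; alternative: £0.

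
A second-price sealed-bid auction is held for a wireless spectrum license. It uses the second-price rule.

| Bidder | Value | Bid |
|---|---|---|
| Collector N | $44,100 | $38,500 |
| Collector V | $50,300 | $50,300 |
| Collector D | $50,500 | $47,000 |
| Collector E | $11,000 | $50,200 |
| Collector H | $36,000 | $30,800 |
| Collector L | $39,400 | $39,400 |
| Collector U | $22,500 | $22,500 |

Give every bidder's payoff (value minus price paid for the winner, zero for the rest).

Bids in descending order: Collector V $50,300; Collector E $50,200; Collector D $47,000; Collector L $39,400; Collector N $38,500; Collector H $30,800; Collector U $22,500.
Collector V has the top bid and wins; the price is the second-highest bid, $50,200.
Collector V's payoff = $50,300 − $50,200 = $100. All other bidders lose, so their payoff is 0.

Payoffs: Collector N $0, Collector V $100, Collector D $0, Collector E $0, Collector H $0, Collector L $0, Collector U $0.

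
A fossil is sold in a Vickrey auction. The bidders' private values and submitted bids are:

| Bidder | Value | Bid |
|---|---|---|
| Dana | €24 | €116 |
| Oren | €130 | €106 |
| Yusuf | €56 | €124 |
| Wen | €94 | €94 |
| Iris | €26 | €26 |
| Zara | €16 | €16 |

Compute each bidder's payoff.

Payoffs: Dana €0, Oren €0, Yusuf -€60, Wen €0, Iris €0, Zara €0.

Bids in descending order: Yusuf €124, then Dana €116, then Oren €106, then Wen €94, then Iris €26, then Zara €16.
Yusuf has the top bid and wins; the price is the second-highest bid, €116.
Yusuf's payoff = €56 − €116 = -€60. All other bidders lose, so their payoff is 0.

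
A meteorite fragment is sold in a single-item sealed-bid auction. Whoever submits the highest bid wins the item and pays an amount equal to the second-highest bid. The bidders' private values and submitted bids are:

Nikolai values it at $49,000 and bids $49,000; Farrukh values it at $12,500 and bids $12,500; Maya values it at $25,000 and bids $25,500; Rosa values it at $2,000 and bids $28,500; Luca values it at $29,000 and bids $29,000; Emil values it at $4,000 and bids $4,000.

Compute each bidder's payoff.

Sorted high to low: Nikolai $49,000; Luca $29,000; Rosa $28,500; Maya $25,500; Farrukh $12,500; Emil $4,000.
Nikolai has the top bid and wins; the price is the second-highest bid, $29,000.
Nikolai's payoff = $49,000 − $29,000 = $20,000. All other bidders lose, so their payoff is 0.

Payoffs: Nikolai $20,000, Farrukh $0, Maya $0, Rosa $0, Luca $0, Emil $0.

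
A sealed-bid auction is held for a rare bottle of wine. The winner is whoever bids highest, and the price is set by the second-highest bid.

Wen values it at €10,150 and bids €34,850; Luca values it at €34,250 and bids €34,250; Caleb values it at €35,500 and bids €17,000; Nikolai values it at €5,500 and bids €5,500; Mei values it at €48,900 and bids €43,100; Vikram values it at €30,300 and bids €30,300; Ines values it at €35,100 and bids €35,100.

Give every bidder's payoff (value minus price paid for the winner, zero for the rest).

Sorted high to low: Mei €43,100; Ines €35,100; Wen €34,850; Luca €34,250; Vikram €30,300; Caleb €17,000; Nikolai €5,500.
Mei has the top bid and wins; the price is the second-highest bid, €35,100.
Mei's payoff = €48,900 − €35,100 = €13,800. All other bidders lose, so their payoff is 0.

Payoffs: Wen €0, Luca €0, Caleb €0, Nikolai €0, Mei €13,800, Vikram €0, Ines €0.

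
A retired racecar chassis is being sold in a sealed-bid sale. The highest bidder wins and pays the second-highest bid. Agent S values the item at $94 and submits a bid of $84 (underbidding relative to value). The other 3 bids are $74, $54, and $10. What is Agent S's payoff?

Highest competing bid: $74.
Agent S's bid $84 is the highest overall, so Agent S wins and pays the second-highest bid, $74.
Payoff = value − price = $94 − $74 = $20.

$20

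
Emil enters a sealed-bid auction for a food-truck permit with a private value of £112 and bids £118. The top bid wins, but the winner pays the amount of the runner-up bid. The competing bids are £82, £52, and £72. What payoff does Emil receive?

£30

Highest competing bid: £82.
Emil's bid £118 is the highest overall, so Emil wins and pays the second-highest bid, £82.
Payoff = value − price = £112 − £82 = £30.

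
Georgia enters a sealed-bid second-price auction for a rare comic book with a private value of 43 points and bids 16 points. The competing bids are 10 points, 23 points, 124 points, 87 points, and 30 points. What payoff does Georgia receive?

Highest competing bid: 124 points.
Georgia's bid 16 points is not the highest, so Georgia loses, pays nothing, and earns zero payoff.

0 points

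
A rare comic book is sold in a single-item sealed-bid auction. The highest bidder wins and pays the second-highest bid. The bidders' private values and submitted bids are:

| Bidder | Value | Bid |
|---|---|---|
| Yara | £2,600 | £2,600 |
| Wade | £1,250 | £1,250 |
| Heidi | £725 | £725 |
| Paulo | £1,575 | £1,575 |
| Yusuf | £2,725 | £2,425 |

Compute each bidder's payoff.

Yara £175, Wade £0, Heidi £0, Paulo £0, Yusuf £0.

Ranking the bids: Yara £2,600; Yusuf £2,425; Paulo £1,575; Wade £1,250; Heidi £725.
Yara has the top bid and wins; the price is the second-highest bid, £2,425.
Yara's payoff = £2,600 − £2,425 = £175. All other bidders lose, so their payoff is 0.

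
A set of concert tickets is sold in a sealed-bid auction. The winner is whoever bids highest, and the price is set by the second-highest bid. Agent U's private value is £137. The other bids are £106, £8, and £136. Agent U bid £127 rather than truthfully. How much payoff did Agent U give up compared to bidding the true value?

The highest competing bid is £136.
Bidding truthfully at £137: Agent U has the top bid, wins, and pays the second-highest bid £136. Payoff = £137 − £136 = £1.
Bidding £127: the top bid is £136 (a rival), so Agent U loses. Payoff = £0.
Regret = truthful payoff − actual payoff = £1 − £0 = £1.

Payoff forgone: £1.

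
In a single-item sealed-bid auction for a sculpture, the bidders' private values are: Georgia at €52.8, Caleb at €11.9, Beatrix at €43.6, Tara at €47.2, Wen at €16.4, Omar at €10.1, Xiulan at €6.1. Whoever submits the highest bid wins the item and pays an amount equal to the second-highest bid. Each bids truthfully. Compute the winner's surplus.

Ranking the bids: Georgia €52.8 > Tara €47.2 > Beatrix €43.6 > Wen €16.4 > Caleb €11.9 > Omar €10.1 > Xiulan €6.1.
Georgia wins with the top bid and pays the second-highest, €47.2.
Surplus = €52.8 − €47.2 = €5.6.

Winner's surplus: €5.6.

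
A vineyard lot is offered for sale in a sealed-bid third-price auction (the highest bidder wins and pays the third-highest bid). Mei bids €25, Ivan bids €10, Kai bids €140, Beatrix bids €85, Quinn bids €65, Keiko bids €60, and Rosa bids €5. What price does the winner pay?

The winner pays €65.

Sorted high to low: Kai €140, then Beatrix €85, then Quinn €65, then Keiko €60, then Mei €25, then Ivan €10, then Rosa €5.
Kai is the highest bidder, so Kai wins.
Under the third-price rule, the price is the third-highest bid: €65.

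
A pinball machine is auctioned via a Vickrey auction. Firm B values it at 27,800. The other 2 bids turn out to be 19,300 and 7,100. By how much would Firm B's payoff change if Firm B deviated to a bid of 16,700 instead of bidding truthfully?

-8,500

The highest competing bid is 19,300.
Bidding truthfully at 27,800: Firm B has the top bid, wins, and pays the second-highest bid 19,300. Payoff = 27,800 − 19,300 = 8,500.
Bidding 16,700: the top bid is 19,300 (a rival), so Firm B loses. Payoff = 0.
Change = 0 − 8,500 = -8,500.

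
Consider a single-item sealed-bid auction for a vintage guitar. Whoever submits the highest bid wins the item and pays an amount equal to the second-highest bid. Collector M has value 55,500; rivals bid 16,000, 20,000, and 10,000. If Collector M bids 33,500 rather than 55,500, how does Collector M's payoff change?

The highest competing bid is 20,000.
Bidding truthfully at 55,500: Collector M has the top bid, wins, and pays the second-highest bid 20,000. Payoff = 55,500 − 20,000 = 35,500.
Bidding 33,500: Collector M has the top bid, wins, and pays the second-highest bid 20,000. Payoff = 55,500 − 20,000 = 35,500.
Change = 35,500 − 35,500 = 0.

0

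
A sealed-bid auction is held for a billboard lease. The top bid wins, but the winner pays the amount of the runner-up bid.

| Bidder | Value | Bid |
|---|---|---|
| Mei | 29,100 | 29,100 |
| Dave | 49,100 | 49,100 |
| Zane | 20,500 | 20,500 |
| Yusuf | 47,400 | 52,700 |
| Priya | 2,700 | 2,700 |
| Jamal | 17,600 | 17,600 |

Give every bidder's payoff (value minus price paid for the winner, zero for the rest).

Sorted high to low: Yusuf 52,700, then Dave 49,100, then Mei 29,100, then Zane 20,500, then Jamal 17,600, then Priya 2,700.
Yusuf has the top bid and wins; the price is the second-highest bid, 49,100.
Yusuf's payoff = 47,400 − 49,100 = -1,700. All other bidders lose, so their payoff is 0.

Payoffs: Mei 0, Dave 0, Zane 0, Yusuf -1,700, Priya 0, Jamal 0.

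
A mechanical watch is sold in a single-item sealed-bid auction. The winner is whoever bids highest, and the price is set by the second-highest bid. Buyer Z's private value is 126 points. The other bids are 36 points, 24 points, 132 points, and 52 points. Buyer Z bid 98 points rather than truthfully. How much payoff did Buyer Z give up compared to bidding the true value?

The highest competing bid is 132 points.
Bidding truthfully at 126 points: the top bid is 132 points (a rival), so Buyer Z loses. Payoff = 0 points.
Bidding 98 points: the top bid is 132 points (a rival), so Buyer Z loses. Payoff = 0 points.
Regret = truthful payoff − actual payoff = 0 points − 0 points = 0 points.

Regret: 0 points.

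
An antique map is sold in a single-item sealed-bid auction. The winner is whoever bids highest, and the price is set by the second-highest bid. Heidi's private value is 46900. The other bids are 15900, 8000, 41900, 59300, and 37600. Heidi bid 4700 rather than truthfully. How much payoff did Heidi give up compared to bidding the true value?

Regret: 0.

The highest competing bid is 59300.
Bidding truthfully at 46900: the top bid is 59300 (a rival), so Heidi loses. Payoff = 0.
Bidding 4700: the top bid is 59300 (a rival), so Heidi loses. Payoff = 0.
Regret = truthful payoff − actual payoff = 0 − 0 = 0.
The bid only affects whether you win, not the price — here both bids land on the same side of the top rival bid, so the deviation is payoff-neutral.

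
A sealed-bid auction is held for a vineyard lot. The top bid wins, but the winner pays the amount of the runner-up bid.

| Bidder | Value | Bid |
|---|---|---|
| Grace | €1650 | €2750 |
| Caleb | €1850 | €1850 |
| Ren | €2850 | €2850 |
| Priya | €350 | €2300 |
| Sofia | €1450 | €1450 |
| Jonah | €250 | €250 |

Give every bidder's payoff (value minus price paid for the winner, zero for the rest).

Grace €0, Caleb €0, Ren €100, Priya €0, Sofia €0, Jonah €0.

Ordered from highest: Ren €2850 > Grace €2750 > Priya €2300 > Caleb €1850 > Sofia €1450 > Jonah €250.
Ren has the top bid and wins; the price is the second-highest bid, €2750.
Ren's payoff = €2850 − €2750 = €100. All other bidders lose, so their payoff is 0.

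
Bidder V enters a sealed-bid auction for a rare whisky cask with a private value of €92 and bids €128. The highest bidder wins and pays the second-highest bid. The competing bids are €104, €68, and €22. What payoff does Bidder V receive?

-€12

Highest competing bid: €104.
Bidder V's bid €128 is the highest overall, so Bidder V wins and pays the second-highest bid, €104.
Payoff = value − price = €92 − €104 = -€12.
Overbidding won the item at a price above value — truthful bidding would have avoided this loss.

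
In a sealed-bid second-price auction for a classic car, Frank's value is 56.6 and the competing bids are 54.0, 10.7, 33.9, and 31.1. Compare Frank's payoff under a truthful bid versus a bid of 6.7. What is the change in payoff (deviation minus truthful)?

The highest competing bid is 54.0.
Bidding truthfully at 56.6: Frank has the top bid, wins, and pays the second-highest bid 54.0. Payoff = 56.6 − 54.0 = 2.6.
Bidding 6.7: the top bid is 54.0 (a rival), so Frank loses. Payoff = 0.0.
Change = 0.0 − 2.6 = -2.6.

Change in payoff: -2.6.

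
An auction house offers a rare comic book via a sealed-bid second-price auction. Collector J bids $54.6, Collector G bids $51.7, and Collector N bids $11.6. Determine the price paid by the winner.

Sorted high to low: Collector J $54.6; Collector G $51.7; Collector N $11.6.
Collector J has the highest bid, so Collector J wins.
The second-highest bid is $51.7, so that is what Collector J pays.

The winner pays $51.7.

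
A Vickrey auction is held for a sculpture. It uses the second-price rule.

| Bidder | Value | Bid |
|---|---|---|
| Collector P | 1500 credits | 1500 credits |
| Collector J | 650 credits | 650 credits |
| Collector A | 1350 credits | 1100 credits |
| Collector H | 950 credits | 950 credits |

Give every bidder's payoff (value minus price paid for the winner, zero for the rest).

Ordered from highest: Collector P 1500 credits > Collector A 1100 credits > Collector H 950 credits > Collector J 650 credits.
Collector P has the top bid and wins; the price is the second-highest bid, 1100 credits.
Collector P's payoff = 1500 credits − 1100 credits = 400 credits. All other bidders lose, so their payoff is 0.

Payoffs: Collector P 400 credits, Collector J 0 credits, Collector A 0 credits, Collector H 0 credits.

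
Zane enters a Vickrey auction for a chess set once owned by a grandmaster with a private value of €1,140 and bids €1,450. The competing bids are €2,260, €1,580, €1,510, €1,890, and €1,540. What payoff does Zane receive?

Highest competing bid: €2,260.
Zane's bid €1,450 is not the highest, so Zane loses, pays nothing, and earns zero payoff.

Payoff = €0.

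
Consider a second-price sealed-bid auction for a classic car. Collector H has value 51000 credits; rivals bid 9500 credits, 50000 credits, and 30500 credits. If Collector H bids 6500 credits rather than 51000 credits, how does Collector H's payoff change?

Payoff change: -1000 credits.

The highest competing bid is 50000 credits.
Bidding truthfully at 51000 credits: Collector H has the top bid, wins, and pays the second-highest bid 50000 credits. Payoff = 51000 credits − 50000 credits = 1000 credits.
Bidding 6500 credits: the top bid is 50000 credits (a rival), so Collector H loses. Payoff = 0 credits.
Change = 0 credits − 1000 credits = -1000 credits.
Deviating from a truthful bid can only lose payoff in a second-price auction — never gain.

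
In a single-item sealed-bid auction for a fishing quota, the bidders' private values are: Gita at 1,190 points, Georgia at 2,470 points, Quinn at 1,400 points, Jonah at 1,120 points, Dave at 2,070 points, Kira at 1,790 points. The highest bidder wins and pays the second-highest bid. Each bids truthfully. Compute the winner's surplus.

Ranking the bids: Georgia 2,470 points, then Dave 2,070 points, then Kira 1,790 points, then Quinn 1,400 points, then Gita 1,190 points, then Jonah 1,120 points.
Georgia wins with the top bid and pays the second-highest, 2,070 points.
Surplus = 2,470 points − 2,070 points = 400 points.

400 points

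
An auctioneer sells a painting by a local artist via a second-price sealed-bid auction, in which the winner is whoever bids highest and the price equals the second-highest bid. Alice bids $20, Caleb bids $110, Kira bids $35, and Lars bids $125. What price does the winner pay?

The winner pays $110.

Ordered from highest: Lars $125 > Caleb $110 > Kira $35 > Alice $20.
Lars is the highest bidder, so Lars wins.
Under the second-price rule, the price is the second-highest bid: $110.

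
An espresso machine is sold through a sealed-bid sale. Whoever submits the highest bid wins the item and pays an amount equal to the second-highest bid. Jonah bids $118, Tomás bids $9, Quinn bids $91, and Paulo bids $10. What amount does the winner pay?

Ordered from highest: Jonah $118, then Quinn $91, then Paulo $10, then Tomás $9.
Jonah has the highest bid, so Jonah wins.
The second-highest bid is $91, so that is what Jonah pays.

Price paid: $91.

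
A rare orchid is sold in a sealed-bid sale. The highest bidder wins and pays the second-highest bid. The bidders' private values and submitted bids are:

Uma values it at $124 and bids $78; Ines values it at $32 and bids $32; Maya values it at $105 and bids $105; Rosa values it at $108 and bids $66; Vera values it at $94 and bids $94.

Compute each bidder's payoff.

Uma $0, Ines $0, Maya $11, Rosa $0, Vera $0.

Bids in descending order: Maya $105 > Vera $94 > Uma $78 > Rosa $66 > Ines $32.
Maya has the top bid and wins; the price is the second-highest bid, $94.
Maya's payoff = $105 − $94 = $11. All other bidders lose, so their payoff is 0.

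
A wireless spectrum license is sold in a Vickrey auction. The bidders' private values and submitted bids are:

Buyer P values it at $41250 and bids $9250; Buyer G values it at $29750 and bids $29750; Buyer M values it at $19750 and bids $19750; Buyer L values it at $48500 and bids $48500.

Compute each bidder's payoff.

Bids in descending order: Buyer L $48500, then Buyer G $29750, then Buyer M $19750, then Buyer P $9250.
Buyer L has the top bid and wins; the price is the second-highest bid, $29750.
Buyer L's payoff = $48500 − $29750 = $18750. All other bidders lose, so their payoff is 0.

Payoffs: Buyer P $0, Buyer G $0, Buyer M $0, Buyer L $18750.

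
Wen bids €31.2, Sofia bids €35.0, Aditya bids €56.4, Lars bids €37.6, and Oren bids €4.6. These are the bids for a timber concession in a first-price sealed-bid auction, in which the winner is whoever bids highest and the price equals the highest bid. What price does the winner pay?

Bids in descending order: Aditya €56.4, then Lars €37.6, then Sofia €35.0, then Wen €31.2, then Oren €4.6.
Aditya is the highest bidder, so Aditya wins.
Under the first-price rule, the price is the highest bid: €56.4.

The winner pays €56.4.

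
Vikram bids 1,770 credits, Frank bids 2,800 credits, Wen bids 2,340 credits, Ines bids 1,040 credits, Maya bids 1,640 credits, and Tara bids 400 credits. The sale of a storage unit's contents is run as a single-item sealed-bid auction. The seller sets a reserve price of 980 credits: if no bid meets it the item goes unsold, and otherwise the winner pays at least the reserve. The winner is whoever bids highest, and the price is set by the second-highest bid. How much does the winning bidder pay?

Ranking the bids: Frank 2,800 credits > Wen 2,340 credits > Vikram 1,770 credits > Maya 1,640 credits > Ines 1,040 credits > Tara 400 credits.
Frank has the highest bid, so Frank wins.
The second-highest bid is 2,340 credits, which exceeds the reserve, so that sets the price.

2,340 credits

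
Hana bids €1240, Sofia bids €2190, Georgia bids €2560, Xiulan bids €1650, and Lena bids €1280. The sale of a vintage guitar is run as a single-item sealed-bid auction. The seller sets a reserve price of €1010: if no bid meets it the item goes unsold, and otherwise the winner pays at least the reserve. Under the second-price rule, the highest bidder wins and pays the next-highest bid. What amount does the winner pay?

Bids in descending order: Georgia €2560, then Sofia €2190, then Xiulan €1650, then Lena €1280, then Hana €1240.
Georgia has the highest bid, so Georgia wins.
The second-highest bid is €2190, which exceeds the reserve, so that sets the price.

Price paid: €2190.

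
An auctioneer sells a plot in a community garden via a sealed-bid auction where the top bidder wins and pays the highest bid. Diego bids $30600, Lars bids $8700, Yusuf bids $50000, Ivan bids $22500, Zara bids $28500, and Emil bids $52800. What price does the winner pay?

Ranking the bids: Emil $52800; Yusuf $50000; Diego $30600; Zara $28500; Ivan $22500; Lars $8700.
Emil is the highest bidder, so Emil wins.
Under the first-price rule, the price is the highest bid: $52800.

Price paid: $52800.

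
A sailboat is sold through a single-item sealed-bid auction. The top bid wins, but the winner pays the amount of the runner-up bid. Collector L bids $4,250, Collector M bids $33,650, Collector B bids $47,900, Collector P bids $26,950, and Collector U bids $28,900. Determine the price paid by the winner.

Price paid: $33,650.

Ordered from highest: Collector B $47,900 > Collector M $33,650 > Collector U $28,900 > Collector P $26,950 > Collector L $4,250.
Collector B has the highest bid, so Collector B wins.
The second-highest bid is $33,650, so that is what Collector B pays.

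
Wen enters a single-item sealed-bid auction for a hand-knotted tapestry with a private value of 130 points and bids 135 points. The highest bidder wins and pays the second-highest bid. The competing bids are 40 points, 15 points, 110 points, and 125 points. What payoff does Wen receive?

Highest competing bid: 125 points.
Wen's bid 135 points is the highest overall, so Wen wins and pays the second-highest bid, 125 points.
Payoff = value − price = 130 points − 125 points = 5 points.

5 points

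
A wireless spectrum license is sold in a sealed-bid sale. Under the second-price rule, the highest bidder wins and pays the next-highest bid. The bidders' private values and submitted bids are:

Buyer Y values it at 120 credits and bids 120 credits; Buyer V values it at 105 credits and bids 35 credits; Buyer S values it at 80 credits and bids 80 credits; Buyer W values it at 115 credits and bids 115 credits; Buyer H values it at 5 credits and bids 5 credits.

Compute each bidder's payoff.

Ranking the bids: Buyer Y 120 credits, then Buyer W 115 credits, then Buyer S 80 credits, then Buyer V 35 credits, then Buyer H 5 credits.
Buyer Y has the top bid and wins; the price is the second-highest bid, 115 credits.
Buyer Y's payoff = 120 credits − 115 credits = 5 credits. All other bidders lose, so their payoff is 0.

Buyer Y 5 credits, Buyer V 0 credits, Buyer S 0 credits, Buyer W 0 credits, Buyer H 0 credits.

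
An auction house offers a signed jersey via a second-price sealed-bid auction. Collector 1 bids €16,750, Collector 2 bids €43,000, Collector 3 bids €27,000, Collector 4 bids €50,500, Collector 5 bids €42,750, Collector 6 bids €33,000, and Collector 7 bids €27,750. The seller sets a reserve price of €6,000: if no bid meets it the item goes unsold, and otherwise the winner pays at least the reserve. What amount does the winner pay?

Sorted high to low: Collector 4 €50,500; Collector 2 €43,000; Collector 5 €42,750; Collector 6 €33,000; Collector 7 €27,750; Collector 3 €27,000; Collector 1 €16,750.
Collector 4 has the highest bid, so Collector 4 wins.
The second-highest bid is €43,000, which exceeds the reserve, so that sets the price.

The winner pays €43,000.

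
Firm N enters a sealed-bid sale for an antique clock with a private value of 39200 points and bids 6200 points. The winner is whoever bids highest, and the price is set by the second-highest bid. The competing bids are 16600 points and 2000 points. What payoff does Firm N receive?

Highest competing bid: 16600 points.
Firm N's bid 6200 points is not the highest, so Firm N loses, pays nothing, and earns zero payoff.

0 points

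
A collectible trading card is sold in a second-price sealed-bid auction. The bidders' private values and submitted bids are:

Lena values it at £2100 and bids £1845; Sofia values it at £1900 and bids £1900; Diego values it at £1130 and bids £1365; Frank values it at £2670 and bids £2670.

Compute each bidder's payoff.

Lena £0, Sofia £0, Diego £0, Frank £770.

Sorted high to low: Frank £2670, then Sofia £1900, then Lena £1845, then Diego £1365.
Frank has the top bid and wins; the price is the second-highest bid, £1900.
Frank's payoff = £2670 − £1900 = £770. All other bidders lose, so their payoff is 0.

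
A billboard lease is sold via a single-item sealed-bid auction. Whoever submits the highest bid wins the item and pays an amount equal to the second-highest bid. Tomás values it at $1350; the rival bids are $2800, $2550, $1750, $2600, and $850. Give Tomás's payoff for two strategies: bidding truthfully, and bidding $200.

(a) $0  (b) $0

The highest competing bid is $2800.
Bidding truthfully at $1350: the top bid is $2800 (a rival), so Tomás loses. Payoff = $0.
Bidding $200: the top bid is $2800 (a rival), so Tomás loses. Payoff = $0.
The bid only affects whether you win, not the price — here both bids land on the same side of the top rival bid, so the deviation is payoff-neutral.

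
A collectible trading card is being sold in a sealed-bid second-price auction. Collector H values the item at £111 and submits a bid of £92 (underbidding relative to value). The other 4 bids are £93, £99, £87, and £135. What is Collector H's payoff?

Highest competing bid: £135.
Collector H's bid £92 is not the highest, so Collector H loses, pays nothing, and earns zero payoff.

£0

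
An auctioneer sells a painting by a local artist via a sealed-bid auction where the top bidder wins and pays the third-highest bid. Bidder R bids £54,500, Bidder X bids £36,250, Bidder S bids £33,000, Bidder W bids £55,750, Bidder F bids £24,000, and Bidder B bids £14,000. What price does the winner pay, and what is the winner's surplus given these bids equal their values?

The winner pays £36,250 for a surplus of £19,500.

Bids in descending order: Bidder W £55,750, then Bidder R £54,500, then Bidder X £36,250, then Bidder S £33,000, then Bidder F £24,000, then Bidder B £14,000.
Bidder W is the highest bidder, so Bidder W wins.
Under the third-price rule, the price is the third-highest bid: £36,250.
Surplus = £55,750 − £36,250 = £19,500.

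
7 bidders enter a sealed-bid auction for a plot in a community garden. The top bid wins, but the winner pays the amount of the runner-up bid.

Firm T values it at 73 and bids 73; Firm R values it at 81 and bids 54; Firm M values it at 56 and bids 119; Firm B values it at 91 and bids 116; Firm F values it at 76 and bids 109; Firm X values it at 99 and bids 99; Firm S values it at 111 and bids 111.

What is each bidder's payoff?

Firm T 0, Firm R 0, Firm M -60, Firm B 0, Firm F 0, Firm X 0, Firm S 0.

Bids in descending order: Firm M 119; Firm B 116; Firm S 111; Firm F 109; Firm X 99; Firm T 73; Firm R 54.
Firm M has the top bid and wins; the price is the second-highest bid, 116.
Firm M's payoff = 56 − 116 = -60. All other bidders lose, so their payoff is 0.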